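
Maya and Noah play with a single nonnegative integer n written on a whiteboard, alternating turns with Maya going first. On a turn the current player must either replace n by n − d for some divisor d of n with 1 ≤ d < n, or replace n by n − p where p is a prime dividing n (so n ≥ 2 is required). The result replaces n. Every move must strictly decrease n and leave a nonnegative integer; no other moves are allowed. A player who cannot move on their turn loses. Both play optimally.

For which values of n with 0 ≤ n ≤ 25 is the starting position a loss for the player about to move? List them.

Positions with no move are L. A position that does have a move is losing for the player to move precisely when every available move leads to a winning position for the opponent. Fill in the labels:
n=0: no move → L
n=1: no move → L
n=2: →0(L), so W
n=3: →0(L), so W
n=4: →2(W), 3(W) — all W, so L
n=5: →0(L), so W
n=6: →4(L), so W
n=7: →0(L), so W
n=8: →4(L), so W
n=9: →6(W), 8(W) — all W, so L
n=10: →9(L), so W
n=11: →0(L), so W
n=12: →9(L), so W
n=13: →0(L), so W
n=14: →7(W), 12(W), 13(W) — all W, so L
n=15: →14(L), so W
n=16: →14(L), so W
n=17: →0(L), so W
n=18: →9(L), so W
n=19: →0(L), so W
n=20: →10(W), 15(W), 16(W), 18(W), 19(W) — all W, so L
n=21: →14(L), so W
n=22: →20(L), so W
n=23: →0(L), so W
n=24: →20(L), so W
n=25: →20(L), so W
The losing starting values of n are exactly the entries labelled L in this table (6 of them).

0, 1, 4, 9, 14, 20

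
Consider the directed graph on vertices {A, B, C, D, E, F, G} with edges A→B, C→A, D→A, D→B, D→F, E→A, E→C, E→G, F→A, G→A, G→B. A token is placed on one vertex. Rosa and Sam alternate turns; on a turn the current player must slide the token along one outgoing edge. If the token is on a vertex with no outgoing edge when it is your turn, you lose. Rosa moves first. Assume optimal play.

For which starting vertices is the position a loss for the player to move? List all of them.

Positions with no move are L. A position that does have a move is losing for the player to move precisely when every available move leads to a winning position for the opponent. Fill in the labels:
Every edge goes from a vertex to one that appears earlier in the order B, A, F, G, C, E, D, so processing vertices in that order labels each vertex after all of its successors.
B: no outgoing edge → L
A: W (go to B, an L position)
F: L (sole option A(W) is W)
G: W (go to B, an L position)
C: L (sole option A(W) is W)
E: W (go to C, an L position)
D: W (go to F, an L position)
Reading off the rows marked L gives the requested list; there are 3 such vertices.

B, C, F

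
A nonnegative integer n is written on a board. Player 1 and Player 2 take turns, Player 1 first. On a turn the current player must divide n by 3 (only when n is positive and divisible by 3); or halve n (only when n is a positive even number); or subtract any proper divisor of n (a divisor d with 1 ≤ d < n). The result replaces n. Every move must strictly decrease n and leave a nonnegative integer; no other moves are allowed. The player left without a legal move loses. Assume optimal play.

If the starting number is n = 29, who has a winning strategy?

Player 1 wins.

Work bottom-up. With no move the player to move loses. Otherwise the position is W if at least one move leads to an L position for the opponent, and L if every move leads to a W.
n=0: no move → L
n=1: no move → L
n=2: W (go to 1, an L position)
n=3: W (go to 1, an L position)
n=4: L (options 2(W), 3(W) are all W)
n=5: W (go to 4, an L position)
n=6: W (go to 4, an L position)
n=7: L (sole option 6(W) is W)
n=8: W (go to 4, an L position)
n=9: L (options 3(W), 6(W), 8(W) are all W)
n=10: W (go to 9, an L position)
n=11: L (sole option 10(W) is W)
n=12: W (go to 4, an L position)
n=13: L (sole option 12(W) is W)
n=14: W (go to 7, an L position)
n=15: L (options 5(W), 10(W), 12(W), 14(W) are all W)
n=16: W (go to 15, an L position)
n=17: L (sole option 16(W) is W)
n=18: W (go to 9, an L position)
n=19: L (sole option 18(W) is W)
n=20: W (go to 15, an L position)
n=21: W (go to 7, an L position)
n=22: W (go to 11, an L position)
n=23: L (sole option 22(W) is W)
n=24: W (go to 23, an L position)
n=25: L (options 20(W), 24(W) are all W)
n=26: W (go to 13, an L position)
n=27: W (go to 9, an L position)
n=28: L (options 14(W), 21(W), 24(W), 26(W), 27(W) are all W)
n=29: W (go to 28, an L position)
From 29 Player 1 can move to 28, reaching an L position.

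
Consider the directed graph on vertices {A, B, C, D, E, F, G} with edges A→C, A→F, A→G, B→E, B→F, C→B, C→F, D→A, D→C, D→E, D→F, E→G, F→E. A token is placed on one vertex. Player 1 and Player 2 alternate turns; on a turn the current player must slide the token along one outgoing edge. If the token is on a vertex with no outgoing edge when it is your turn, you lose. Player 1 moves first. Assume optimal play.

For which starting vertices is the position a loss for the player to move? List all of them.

Classify positions by backward induction: terminal positions (no move available) are L. From any other position, the mover wins iff some move reaches an L.
Every edge goes from a vertex to one that appears earlier in the order G, E, F, B, C, A, D, so processing vertices in that order labels each vertex after all of its successors.
G: no outgoing edge → L
E: reaches L-position G → W
F: only reaches E(W), which is W → L
B: reaches L-position F → W
C: reaches L-position F → W
A: reaches L-position F → W
D: reaches L-position F → W
Reading off the rows marked L gives the requested list; there are 2 such vertices.

F, G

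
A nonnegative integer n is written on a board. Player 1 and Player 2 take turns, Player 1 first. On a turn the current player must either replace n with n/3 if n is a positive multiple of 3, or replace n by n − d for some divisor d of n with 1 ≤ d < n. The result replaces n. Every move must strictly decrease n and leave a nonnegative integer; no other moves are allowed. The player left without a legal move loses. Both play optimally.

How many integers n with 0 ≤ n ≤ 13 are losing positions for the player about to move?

7

Label each position W (a win for the player to move) or L (a loss). A position with no legal move is L; any other position is W exactly when some move reaches an L, and L when every move reaches a W.
n=0: no move → L
n=1: no move → L
n=2: reaches L-position 1 → W
n=3: reaches L-position 1 → W
n=4: only reaches 2(W), 3(W), all W → L
n=5: reaches L-position 4 → W
n=6: reaches L-position 4 → W
n=7: only reaches 6(W), which is W → L
n=8: reaches L-position 4 → W
n=9: only reaches 3(W), 6(W), 8(W), all W → L
n=10: reaches L-position 9 → W
n=11: only reaches 10(W), which is W → L
n=12: reaches L-position 4 → W
n=13: only reaches 12(W), which is W → L
L entries with 0 ≤ n ≤ 13: n = 0, 1, 4, 7, 9, 11, 13; that makes 7.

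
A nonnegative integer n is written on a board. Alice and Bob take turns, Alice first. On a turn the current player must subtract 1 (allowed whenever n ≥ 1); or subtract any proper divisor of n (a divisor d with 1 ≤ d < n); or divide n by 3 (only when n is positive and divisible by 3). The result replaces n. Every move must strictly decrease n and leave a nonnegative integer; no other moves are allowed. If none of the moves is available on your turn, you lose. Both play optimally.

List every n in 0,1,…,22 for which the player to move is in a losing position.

Positions with no move are L. A position that does have a move is losing for the player to move precisely when every available move leads to a winning position for the opponent. Fill in the labels:
n=0: no move → L
n=1: reaches L-position 0 → W
n=2: only reaches 1(W), which is W → L
n=3: reaches L-position 2 → W
n=4: reaches L-position 2 → W
n=5: only reaches 4(W), which is W → L
n=6: reaches L-position 2 → W
n=7: only reaches 6(W), which is W → L
n=8: reaches L-position 7 → W
n=9: only reaches 3(W), 6(W), 8(W), all W → L
n=10: reaches L-position 5 → W
n=11: only reaches 10(W), which is W → L
n=12: reaches L-position 9 → W
n=13: only reaches 12(W), which is W → L
n=14: reaches L-position 7 → W
n=15: reaches L-position 5 → W
n=16: only reaches 8(W), 12(W), 14(W), 15(W), all W → L
n=17: reaches L-position 16 → W
n=18: reaches L-position 9 → W
n=19: only reaches 18(W), which is W → L
n=20: reaches L-position 16 → W
n=21: reaches L-position 7 → W
n=22: reaches L-position 11 → W
Reading off the rows marked L gives the requested list; there are 9 such values of n.

0, 2, 5, 7, 9, 11, 13, 16, 19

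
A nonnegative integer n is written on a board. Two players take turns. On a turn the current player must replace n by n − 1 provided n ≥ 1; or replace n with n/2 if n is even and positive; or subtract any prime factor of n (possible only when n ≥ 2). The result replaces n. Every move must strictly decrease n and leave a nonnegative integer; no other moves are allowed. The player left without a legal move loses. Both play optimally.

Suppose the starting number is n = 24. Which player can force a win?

The second player wins.

Build the W/L table. Terminal = L. A non-terminal position is W if it has a move to some L; otherwise it is L.
n=0: no move → L
n=1: W (go to 0, an L position)
n=2: W (go to 0, an L position)
n=3: W (go to 0, an L position)
n=4: L (options 2(W), 3(W) are all W)
n=5: W (go to 0, an L position)
n=6: W (go to 4, an L position)
n=7: W (go to 0, an L position)
n=8: W (go to 4, an L position)
n=9: L (options 6(W), 8(W) are all W)
n=10: W (go to 9, an L position)
n=11: W (go to 0, an L position)
n=12: W (go to 9, an L position)
n=13: W (go to 0, an L position)
n=14: L (options 7(W), 12(W), 13(W) are all W)
n=15: W (go to 14, an L position)
n=16: W (go to 14, an L position)
n=17: W (go to 0, an L position)
n=18: W (go to 9, an L position)
n=19: W (go to 0, an L position)
n=20: L (options 10(W), 15(W), 18(W), 19(W) are all W)
n=21: W (go to 14, an L position)
n=22: W (go to 20, an L position)
n=23: W (go to 0, an L position)
n=24: L (options 12(W), 21(W), 22(W), 23(W) are all W)
Every move from 24 reaches a W position, so the mover loses.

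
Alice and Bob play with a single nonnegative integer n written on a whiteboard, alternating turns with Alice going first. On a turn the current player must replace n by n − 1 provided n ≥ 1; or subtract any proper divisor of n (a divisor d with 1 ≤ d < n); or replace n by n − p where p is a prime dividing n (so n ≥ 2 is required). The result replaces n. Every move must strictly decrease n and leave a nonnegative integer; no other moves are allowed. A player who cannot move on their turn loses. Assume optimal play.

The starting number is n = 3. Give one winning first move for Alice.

Move to 0.

Use the standard recursion: the mover loses at a terminal position; elsewhere, the mover wins exactly when some move hands the opponent an L position.
n=0: no move → L
n=1: →0(L), so W
n=2: →0(L), so W
n=3: →0(L), so W
From 3, the L positions reachable in one move are: 0.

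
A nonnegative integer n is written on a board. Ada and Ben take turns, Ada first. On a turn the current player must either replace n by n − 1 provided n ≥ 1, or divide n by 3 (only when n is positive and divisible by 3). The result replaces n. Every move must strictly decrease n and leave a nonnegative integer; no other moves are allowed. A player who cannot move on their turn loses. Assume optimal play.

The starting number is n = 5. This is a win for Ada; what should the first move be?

Label each position W (a win for the player to move) or L (a loss). A position with no legal move is L; any other position is W exactly when some move reaches an L, and L when every move reaches a W.
n=0: no move → L
n=1: W (go to 0, an L position)
n=2: L (sole option 1(W) is W)
n=3: W (go to 2, an L position)
n=4: L (sole option 3(W) is W)
n=5: W (go to 4, an L position)
From 5, the L positions reachable in one move are: 4.

Move to 4.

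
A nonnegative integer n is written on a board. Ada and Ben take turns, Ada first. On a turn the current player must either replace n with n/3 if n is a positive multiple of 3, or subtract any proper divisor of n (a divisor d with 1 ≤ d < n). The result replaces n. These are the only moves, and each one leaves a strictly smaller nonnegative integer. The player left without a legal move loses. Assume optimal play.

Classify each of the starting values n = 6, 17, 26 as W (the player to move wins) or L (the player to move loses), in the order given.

6: W, 17: L, 26: W

Use the standard recursion: the mover loses at a terminal position; elsewhere, the mover wins exactly when some move hands the opponent an L position.
n=0: no move → L
n=1: no move → L
n=2: →1(L), so W
n=3: →1(L), so W
n=4: →2(W), 3(W) — all W, so L
n=5: →4(L), so W
n=6: →4(L), so W
n=7: →6(W) only, which is W, so L
n=8: →4(L), so W
n=9: →3(W), 6(W), 8(W) — all W, so L
n=10: →9(L), so W
n=11: →10(W) only, which is W, so L
n=12: →4(L), so W
n=13: →12(W) only, which is W, so L
n=14: →7(L), so W
n=15: →5(W), 10(W), 12(W), 14(W) — all W, so L
n=16: →15(L), so W
n=17: →16(W) only, which is W, so L
n=18: →9(L), so W
n=19: →18(W) only, which is W, so L
n=20: →15(L), so W
n=21: →7(L), so W
n=22: →11(L), so W
n=23: →22(W) only, which is W, so L
n=24: →23(L), so W
n=25: →20(W), 24(W) — all W, so L
n=26: →13(L), so W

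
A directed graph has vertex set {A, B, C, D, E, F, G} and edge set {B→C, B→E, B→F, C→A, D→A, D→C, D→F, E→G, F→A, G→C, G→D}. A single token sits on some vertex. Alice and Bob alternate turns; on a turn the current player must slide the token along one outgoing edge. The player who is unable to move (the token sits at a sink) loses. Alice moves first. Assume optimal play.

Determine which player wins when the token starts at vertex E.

Classify positions by backward induction: terminal positions (no move available) are L. From any other position, the mover wins iff some move reaches an L.
Every edge goes from a vertex to one that appears earlier in the order A, C, F, D, G, E, B, so processing vertices in that order labels each vertex after all of its successors.
A: no outgoing edge → L
C: →A(L), so W
F: →A(L), so W
D: →A(L), so W
G: →D(W), C(W) — all W, so L
E: →G(L), so W
B: →E(W), F(W), C(W) — all W, so L
The starting position E is W: Alice should move to G, handing over an L position.

Alice wins.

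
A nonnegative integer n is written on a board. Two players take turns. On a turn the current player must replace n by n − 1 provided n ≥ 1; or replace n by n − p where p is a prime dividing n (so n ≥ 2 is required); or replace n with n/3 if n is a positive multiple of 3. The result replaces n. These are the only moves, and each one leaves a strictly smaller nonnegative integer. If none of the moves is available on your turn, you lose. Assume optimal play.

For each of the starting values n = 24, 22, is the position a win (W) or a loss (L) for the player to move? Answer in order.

Use the standard recursion: the mover loses at a terminal position; elsewhere, the mover wins exactly when some move hands the opponent an L position.
n=0: no move → L
n=1: can move to 0, which is L ⇒ W
n=2: can move to 0, which is L ⇒ W
n=3: can move to 0, which is L ⇒ W
n=4: moves to 2(W), 3(W); every one is W ⇒ L
n=5: can move to 0, which is L ⇒ W
n=6: can move to 4, which is L ⇒ W
n=7: can move to 0, which is L ⇒ W
n=8: moves to 6(W), 7(W); every one is W ⇒ L
n=9: can move to 8, which is L ⇒ W
n=10: can move to 8, which is L ⇒ W
n=11: can move to 0, which is L ⇒ W
n=12: can move to 4, which is L ⇒ W
n=13: can move to 0, which is L ⇒ W
n=14: moves to 7(W), 12(W), 13(W); every one is W ⇒ L
n=15: can move to 14, which is L ⇒ W
n=16: can move to 14, which is L ⇒ W
n=17: can move to 0, which is L ⇒ W
n=18: moves to 6(W), 15(W), 16(W), 17(W); every one is W ⇒ L
n=19: can move to 0, which is L ⇒ W
n=20: can move to 18, which is L ⇒ W
n=21: can move to 14, which is L ⇒ W
n=22: moves to 11(W), 20(W), 21(W); every one is W ⇒ L
n=23: can move to 0, which is L ⇒ W
n=24: can move to 8, which is L ⇒ W

24: W, 22: L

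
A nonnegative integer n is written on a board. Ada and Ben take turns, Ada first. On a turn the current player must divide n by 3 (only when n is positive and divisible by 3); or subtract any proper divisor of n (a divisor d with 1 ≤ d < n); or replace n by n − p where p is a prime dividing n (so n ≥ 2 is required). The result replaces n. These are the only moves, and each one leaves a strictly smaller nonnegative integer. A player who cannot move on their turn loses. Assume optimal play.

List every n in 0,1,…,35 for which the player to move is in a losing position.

Use the standard recursion: the mover loses at a terminal position; elsewhere, the mover wins exactly when some move hands the opponent an L position.
n=0: no move → L
n=1: no move → L
n=2: →0(L), so W
n=3: →0(L), so W
n=4: →2(W), 3(W) — all W, so L
n=5: →0(L), so W
n=6: →4(L), so W
n=7: →0(L), so W
n=8: →4(L), so W
n=9: →3(W), 6(W), 8(W) — all W, so L
n=10: →9(L), so W
n=11: →0(L), so W
n=12: →4(L), so W
n=13: →0(L), so W
n=14: →7(W), 12(W), 13(W) — all W, so L
n=15: →14(L), so W
n=16: →14(L), so W
n=17: →0(L), so W
n=18: →9(L), so W
n=19: →0(L), so W
n=20: →10(W), 15(W), 16(W), 18(W), 19(W) — all W, so L
n=21: →14(L), so W
n=22: →20(L), so W
n=23: →0(L), so W
n=24: →20(L), so W
n=25: →20(L), so W
n=26: →13(W), 24(W), 25(W) — all W, so L
n=27: →9(L), so W
n=28: →14(L), so W
n=29: →0(L), so W
n=30: →20(L), so W
n=31: →0(L), so W
n=32: →16(W), 24(W), 28(W), 30(W), 31(W) — all W, so L
n=33: →32(L), so W
n=34: →32(L), so W
n=35: →28(W), 30(W), 34(W) — all W, so L
The losing starting values of n are exactly the entries labelled L in this table (9 of them).

0, 1, 4, 9, 14, 20, 26, 32, 35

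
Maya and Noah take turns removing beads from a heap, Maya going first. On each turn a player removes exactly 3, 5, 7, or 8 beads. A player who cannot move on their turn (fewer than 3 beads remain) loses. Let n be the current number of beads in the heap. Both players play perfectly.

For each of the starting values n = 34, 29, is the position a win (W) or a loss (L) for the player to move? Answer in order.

Classify positions by backward induction: terminal positions (no move available) are L. From any other position, the mover wins iff some move reaches an L.
n=0: no move → L
n=1: no move → L
n=2: no move → L
n=3: →0(L), so W
n=4: →1(L), so W
n=5: →2(L), so W
n=6: →1(L), so W
n=7: →2(L), so W
n=8: →1(L), so W
n=9: →2(L), so W
n=10: →2(L), so W
n=11: →8(W), 6(W), 4(W), 3(W) — all W, so L
n=12: →9(W), 7(W), 5(W), 4(W) — all W, so L
n=13: →10(W), 8(W), 6(W), 5(W) — all W, so L
n=14: →11(L), so W
n=15: →12(L), so W
n=16: →13(L), so W
n=17: →12(L), so W
n=18: →13(L), so W
n=19: →12(L), so W
n=20: →13(L), so W
n=21: →13(L), so W
n=22: →19(W), 17(W), 15(W), 14(W) — all W, so L
n=23: →20(W), 18(W), 16(W), 15(W) — all W, so L
n=24: →21(W), 19(W), 17(W), 16(W) — all W, so L
n=25: →22(L), so W
n=26: →23(L), so W
n=27: →24(L), so W
n=28: →23(L), so W
n=29: →24(L), so W
n=30: →23(L), so W
n=31: →24(L), so W
n=32: →24(L), so W
n=33: →30(W), 28(W), 26(W), 25(W) — all W, so L
n=34: →31(W), 29(W), 27(W), 26(W) — all W, so L

34: L, 29: W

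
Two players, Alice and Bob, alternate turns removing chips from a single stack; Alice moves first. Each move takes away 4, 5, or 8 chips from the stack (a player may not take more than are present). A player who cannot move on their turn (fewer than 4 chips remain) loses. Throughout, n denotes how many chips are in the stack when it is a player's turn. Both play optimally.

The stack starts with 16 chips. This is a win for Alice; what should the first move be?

Build the W/L table. Terminal = L. A non-terminal position is W if it has a move to some L; otherwise it is L.
n=0: no move → L
n=1: no move → L
n=2: no move → L
n=3: no move → L
n=4: reaches L-position 0 → W
n=5: reaches L-position 1 → W
n=6: reaches L-position 2 → W
n=7: reaches L-position 3 → W
n=8: reaches L-position 3 → W
n=9: reaches L-position 1 → W
n=10: reaches L-position 2 → W
n=11: reaches L-position 3 → W
n=12: only reaches 8(W), 7(W), 4(W), all W → L
n=13: only reaches 9(W), 8(W), 5(W), all W → L
n=14: only reaches 10(W), 9(W), 6(W), all W → L
n=15: only reaches 11(W), 10(W), 7(W), all W → L
n=16: reaches L-position 12 → W
From 16, the L positions reachable in one move are: 12.

Remove 4, leaving 12.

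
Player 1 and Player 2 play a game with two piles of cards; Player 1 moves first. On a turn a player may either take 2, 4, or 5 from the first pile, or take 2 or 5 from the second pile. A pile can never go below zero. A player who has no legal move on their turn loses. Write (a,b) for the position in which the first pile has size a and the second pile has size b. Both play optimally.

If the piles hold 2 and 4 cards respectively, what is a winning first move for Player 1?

Move to (0,4).

Use the standard recursion: the mover loses at a terminal position; elsewhere, the mover wins exactly when some move hands the opponent an L position.
No move ever increases a pile, so every position that can arise here has a ≤ 2 and b ≤ 4; it is enough to label the cells with 0 ≤ a ≤ 2 and 0 ≤ b ≤ 4.
Every move lowers a or b (never raises either), so fill the grid row by row in increasing a, and left to right within a row: each cell's successors are then already labelled.
      b=0  b=1  b=2  b=3  b=4
a=0:    L    L    W    W    L
a=1:    L    L    W    W    L
a=2:    W    W    L    L    W
Cells with no legal move (terminal, hence L): (0,0), (0,1), (1,0), (1,1).
The remaining L cells, each justified by listing all of its moves:
(0,4): only reaches (0,2)(W), which is W → L
(1,4): only reaches (1,2)(W), which is W → L
(2,2): only reaches (0,2)(W), (2,0)(W), all W → L
(2,3): only reaches (0,3)(W), (2,1)(W), all W → L
Every other cell has at least one move into one of the L cells above, so it is W.
From (2,4), the L positions reachable in one move are: (0,4), (2,2). Any move reaching one of these is winning.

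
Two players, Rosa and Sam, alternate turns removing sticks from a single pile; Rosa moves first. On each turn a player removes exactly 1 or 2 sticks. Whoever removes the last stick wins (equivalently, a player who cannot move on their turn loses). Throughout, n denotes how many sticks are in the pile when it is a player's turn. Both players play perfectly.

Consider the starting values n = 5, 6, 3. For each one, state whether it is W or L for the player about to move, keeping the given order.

5: W, 6: L, 3: L

Positions with no move are L. A position that does have a move is losing for the player to move precisely when every available move leads to a winning position for the opponent. Fill in the labels:
n=0: no move → L
n=1: reaches L-position 0 → W
n=2: reaches L-position 0 → W
n=3: only reaches 2(W), 1(W), all W → L
n=4: reaches L-position 3 → W
n=5: reaches L-position 3 → W
n=6: only reaches 5(W), 4(W), all W → L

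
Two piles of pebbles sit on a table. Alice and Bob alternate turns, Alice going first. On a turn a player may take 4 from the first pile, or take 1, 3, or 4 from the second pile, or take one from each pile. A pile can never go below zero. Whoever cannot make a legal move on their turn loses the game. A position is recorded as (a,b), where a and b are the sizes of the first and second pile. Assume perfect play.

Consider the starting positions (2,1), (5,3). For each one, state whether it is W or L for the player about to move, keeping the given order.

(2,1): W, (5,3): L

Build the W/L table. Terminal = L. A non-terminal position is W if it has a move to some L; otherwise it is L.
No move ever increases a pile, so every position that can arise here has a ≤ 5 and b ≤ 3; it is enough to label the cells with 0 ≤ a ≤ 5 and 0 ≤ b ≤ 3.
Every move lowers a or b (never raises either), so fill the grid row by row in increasing a, and left to right within a row: each cell's successors are then already labelled.
      b=0  b=1  b=2  b=3
a=0:    L    W    L    W
a=1:    L    W    L    W
a=2:    L    W    L    W
a=3:    L    W    L    W
a=4:    W    W    W    W
a=5:    W    L    W    L
Cells with no legal move (terminal, hence L): (0,0), (1,0), (2,0), (3,0).
The remaining L cells, each justified by listing all of its moves:
(0,2): only reaches (0,1)(W), which is W → L
(1,2): only reaches (1,1)(W), (0,1)(W), all W → L
(2,2): only reaches (2,1)(W), (1,1)(W), all W → L
(3,2): only reaches (3,1)(W), (2,1)(W), all W → L
(5,1): only reaches (1,1)(W), (5,0)(W), (4,0)(W), all W → L
(5,3): only reaches (1,3)(W), (5,2)(W), (5,0)(W), (4,2)(W), all W → L
Every other cell has at least one move into one of the L cells above, so it is W.
(2,1): the move to (2,0) reaches an L cell, so W
(5,3): one of the L cells justified above, so L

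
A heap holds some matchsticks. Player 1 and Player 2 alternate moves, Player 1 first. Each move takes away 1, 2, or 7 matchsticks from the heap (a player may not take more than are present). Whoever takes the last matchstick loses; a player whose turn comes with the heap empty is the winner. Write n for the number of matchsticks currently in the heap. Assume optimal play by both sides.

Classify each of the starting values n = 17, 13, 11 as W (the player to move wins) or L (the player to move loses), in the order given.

17: W, 13: L, 11: W

Compute win/loss labels from the base case upward. A position with no move is W. Any other position is W if it can reach an L in one move, else L.
n=0: no move; the opponent has just taken the last matchstick and therefore loses → W
n=1: →0(W) only, which is W, so L
n=2: →1(L), so W
n=3: →1(L), so W
n=4: →3(W), 2(W) — all W, so L
n=5: →4(L), so W
n=6: →4(L), so W
n=7: →6(W), 5(W), 0(W) — all W, so L
n=8: →7(L), so W
n=9: →7(L), so W
n=10: →9(W), 8(W), 3(W) — all W, so L
n=11: →10(L), so W
n=12: →10(L), so W
n=13: →12(W), 11(W), 6(W) — all W, so L
n=14: →13(L), so W
n=15: →13(L), so W
n=16: →15(W), 14(W), 9(W) — all W, so L
n=17: →16(L), so W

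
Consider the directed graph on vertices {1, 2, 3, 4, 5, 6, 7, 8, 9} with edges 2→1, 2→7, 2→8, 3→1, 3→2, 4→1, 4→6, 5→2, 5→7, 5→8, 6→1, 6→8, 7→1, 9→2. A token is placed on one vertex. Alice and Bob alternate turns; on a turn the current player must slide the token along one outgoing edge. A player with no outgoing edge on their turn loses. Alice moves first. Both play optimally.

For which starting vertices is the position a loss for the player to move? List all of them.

1, 8, 9

Label each position W (a win for the player to move) or L (a loss). A position with no legal move is L; any other position is W exactly when some move reaches an L, and L when every move reaches a W.
Every edge goes from a vertex to one that appears earlier in the order 8, 1, 6, 4, 7, 2, 3, 5, 9, so processing vertices in that order labels each vertex after all of its successors.
8: no outgoing edge → L
1: no outgoing edge → L
6: can move to 1, which is L ⇒ W
4: can move to 1, which is L ⇒ W
7: can move to 1, which is L ⇒ W
2: can move to 1, which is L ⇒ W
3: can move to 1, which is L ⇒ W
5: can move to 8, which is L ⇒ W
9: the only move is to 2(W), a W ⇒ L
The losing starting vertices are exactly the entries labelled L in this table (3 of them).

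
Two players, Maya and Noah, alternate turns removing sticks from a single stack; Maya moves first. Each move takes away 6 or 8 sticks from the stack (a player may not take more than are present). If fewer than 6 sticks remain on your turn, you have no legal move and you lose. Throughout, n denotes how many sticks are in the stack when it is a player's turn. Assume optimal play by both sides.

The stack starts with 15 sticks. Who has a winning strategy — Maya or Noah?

Positions with no move are L. A position that does have a move is losing for the player to move precisely when every available move leads to a winning position for the opponent. Fill in the labels:
n=0: no move → L
n=1: no move → L
n=2: no move → L
n=3: no move → L
n=4: no move → L
n=5: no move → L
n=6: can move to 0, which is L ⇒ W
n=7: can move to 1, which is L ⇒ W
n=8: can move to 2, which is L ⇒ W
n=9: can move to 3, which is L ⇒ W
n=10: can move to 4, which is L ⇒ W
n=11: can move to 5, which is L ⇒ W
n=12: can move to 4, which is L ⇒ W
n=13: can move to 5, which is L ⇒ W
n=14: moves to 8(W), 6(W); every one is W ⇒ L
n=15: moves to 9(W), 7(W); every one is W ⇒ L
Every move from 15 reaches a W position, so the mover loses.

Noah wins.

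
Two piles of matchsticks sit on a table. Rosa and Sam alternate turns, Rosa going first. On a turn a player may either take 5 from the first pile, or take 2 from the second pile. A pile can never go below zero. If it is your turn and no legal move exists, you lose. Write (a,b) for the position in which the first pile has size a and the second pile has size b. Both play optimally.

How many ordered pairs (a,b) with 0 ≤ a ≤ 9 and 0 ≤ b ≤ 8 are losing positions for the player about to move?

45

Build the W/L table. Terminal = L. A non-terminal position is W if it has a move to some L; otherwise it is L.
Every move lowers a or b (never raises either), so fill the grid row by row in increasing a, and left to right within a row: each cell's successors are then already labelled.
      b=0  b=1  b=2  b=3  b=4  b=5  b=6  b=7  b=8
a=0:    L    L    W    W    L    L    W    W    L
a=1:    L    L    W    W    L    L    W    W    L
a=2:    L    L    W    W    L    L    W    W    L
a=3:    L    L    W    W    L    L    W    W    L
a=4:    L    L    W    W    L    L    W    W    L
a=5:    W    W    L    L    W    W    L    L    W
a=6:    W    W    L    L    W    W    L    L    W
a=7:    W    W    L    L    W    W    L    L    W
a=8:    W    W    L    L    W    W    L    L    W
a=9:    W    W    L    L    W    W    L    L    W
Cells with no legal move (terminal, hence L): (0,0), (0,1), (1,0), (1,1), (2,0), (2,1), (3,0), (3,1), (4,0), (4,1).
The remaining L cells, each justified by listing all of its moves:
(0,4): →(0,2)(W) only, which is W, so L
(0,5): →(0,3)(W) only, which is W, so L
(0,8): →(0,6)(W) only, which is W, so L
(1,4): →(1,2)(W) only, which is W, so L
(1,5): →(1,3)(W) only, which is W, so L
(1,8): →(1,6)(W) only, which is W, so L
(2,4): →(2,2)(W) only, which is W, so L
(2,5): →(2,3)(W) only, which is W, so L
(2,8): →(2,6)(W) only, which is W, so L
(3,4): →(3,2)(W) only, which is W, so L
(3,5): →(3,3)(W) only, which is W, so L
(3,8): →(3,6)(W) only, which is W, so L
(4,4): →(4,2)(W) only, which is W, so L
(4,5): →(4,3)(W) only, which is W, so L
(4,8): →(4,6)(W) only, which is W, so L
(5,2): →(0,2)(W), (5,0)(W) — all W, so L
(5,3): →(0,3)(W), (5,1)(W) — all W, so L
(5,6): →(0,6)(W), (5,4)(W) — all W, so L
(5,7): →(0,7)(W), (5,5)(W) — all W, so L
(6,2): →(1,2)(W), (6,0)(W) — all W, so L
(6,3): →(1,3)(W), (6,1)(W) — all W, so L
(6,6): →(1,6)(W), (6,4)(W) — all W, so L
(6,7): →(1,7)(W), (6,5)(W) — all W, so L
(7,2): →(2,2)(W), (7,0)(W) — all W, so L
(7,3): →(2,3)(W), (7,1)(W) — all W, so L
(7,6): →(2,6)(W), (7,4)(W) — all W, so L
(7,7): →(2,7)(W), (7,5)(W) — all W, so L
(8,2): →(3,2)(W), (8,0)(W) — all W, so L
(8,3): →(3,3)(W), (8,1)(W) — all W, so L
(8,6): →(3,6)(W), (8,4)(W) — all W, so L
(8,7): →(3,7)(W), (8,5)(W) — all W, so L
(9,2): →(4,2)(W), (9,0)(W) — all W, so L
(9,3): →(4,3)(W), (9,1)(W) — all W, so L
(9,6): →(4,6)(W), (9,4)(W) — all W, so L
(9,7): →(4,7)(W), (9,5)(W) — all W, so L
Every other cell has at least one move into one of the L cells above, so it is W.
L cells per row: a=0: 5, a=1: 5, a=2: 5, a=3: 5, a=4: 5, a=5: 4, a=6: 4, a=7: 4, a=8: 4, a=9: 4; total 45.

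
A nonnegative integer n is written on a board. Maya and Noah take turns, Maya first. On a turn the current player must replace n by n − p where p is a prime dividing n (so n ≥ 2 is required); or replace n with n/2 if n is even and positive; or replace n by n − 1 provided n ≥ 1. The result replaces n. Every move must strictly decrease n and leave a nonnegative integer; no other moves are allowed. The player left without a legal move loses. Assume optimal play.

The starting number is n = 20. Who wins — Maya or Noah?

Positions with no move are L. A position that does have a move is losing for the player to move precisely when every available move leads to a winning position for the opponent. Fill in the labels:
n=0: no move → L
n=1: →0(L), so W
n=2: →0(L), so W
n=3: →0(L), so W
n=4: →2(W), 3(W) — all W, so L
n=5: →0(L), so W
n=6: →4(L), so W
n=7: →0(L), so W
n=8: →4(L), so W
n=9: →6(W), 8(W) — all W, so L
n=10: →9(L), so W
n=11: →0(L), so W
n=12: →9(L), so W
n=13: →0(L), so W
n=14: →7(W), 12(W), 13(W) — all W, so L
n=15: →14(L), so W
n=16: →14(L), so W
n=17: →0(L), so W
n=18: →9(L), so W
n=19: →0(L), so W
n=20: →10(W), 15(W), 18(W), 19(W) — all W, so L
Every move from 20 reaches a W position, so the mover loses.

Noah wins.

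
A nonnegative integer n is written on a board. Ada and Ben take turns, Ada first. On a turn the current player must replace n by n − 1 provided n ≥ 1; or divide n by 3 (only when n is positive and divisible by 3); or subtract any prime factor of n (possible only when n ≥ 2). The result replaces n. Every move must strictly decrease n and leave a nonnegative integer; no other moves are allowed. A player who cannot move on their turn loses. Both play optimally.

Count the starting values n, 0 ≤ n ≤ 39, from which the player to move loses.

Compute win/loss labels from the base case upward. A position with no move is L. Any other position is W if it can reach an L in one move, else L.
n=0: no move → L
n=1: reaches L-position 0 → W
n=2: reaches L-position 0 → W
n=3: reaches L-position 0 → W
n=4: only reaches 2(W), 3(W), all W → L
n=5: reaches L-position 0 → W
n=6: reaches L-position 4 → W
n=7: reaches L-position 0 → W
n=8: only reaches 6(W), 7(W), all W → L
n=9: reaches L-position 8 → W
n=10: reaches L-position 8 → W
n=11: reaches L-position 0 → W
n=12: reaches L-position 4 → W
n=13: reaches L-position 0 → W
n=14: only reaches 7(W), 12(W), 13(W), all W → L
n=15: reaches L-position 14 → W
n=16: reaches L-position 14 → W
n=17: reaches L-position 0 → W
n=18: only reaches 6(W), 15(W), 16(W), 17(W), all W → L
n=19: reaches L-position 0 → W
n=20: reaches L-position 18 → W
n=21: reaches L-position 14 → W
n=22: only reaches 11(W), 20(W), 21(W), all W → L
n=23: reaches L-position 0 → W
n=24: reaches L-position 8 → W
n=25: only reaches 20(W), 24(W), all W → L
n=26: reaches L-position 25 → W
n=27: only reaches 9(W), 24(W), 26(W), all W → L
n=28: reaches L-position 27 → W
n=29: reaches L-position 0 → W
n=30: reaches L-position 25 → W
n=31: reaches L-position 0 → W
n=32: only reaches 30(W), 31(W), all W → L
n=33: reaches L-position 22 → W
n=34: reaches L-position 32 → W
n=35: only reaches 28(W), 30(W), 34(W), all W → L
n=36: reaches L-position 35 → W
n=37: reaches L-position 0 → W
n=38: only reaches 19(W), 36(W), 37(W), all W → L
n=39: reaches L-position 38 → W
L entries with 0 ≤ n ≤ 39: n = 0, 4, 8, 14, 18, 22, 25, 27, 32, 35, 38; that makes 11.

11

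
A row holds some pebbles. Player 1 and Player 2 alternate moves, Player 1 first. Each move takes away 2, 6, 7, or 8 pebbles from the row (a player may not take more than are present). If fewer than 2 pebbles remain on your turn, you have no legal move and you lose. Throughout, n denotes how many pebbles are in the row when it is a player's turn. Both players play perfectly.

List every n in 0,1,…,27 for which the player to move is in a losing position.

0, 1, 4, 5, 14, 15, 18, 19

Build the W/L table. Terminal = L. A non-terminal position is W if it has a move to some L; otherwise it is L.
n=0: no move → L
n=1: no move → L
n=2: W (go to 0, an L position)
n=3: W (go to 1, an L position)
n=4: L (sole option 2(W) is W)
n=5: L (sole option 3(W) is W)
n=6: W (go to 4, an L position)
n=7: W (go to 5, an L position)
n=8: W (go to 1, an L position)
n=9: W (go to 1, an L position)
n=10: W (go to 4, an L position)
n=11: W (go to 5, an L position)
n=12: W (go to 5, an L position)
n=13: W (go to 5, an L position)
n=14: L (options 12(W), 8(W), 7(W), 6(W) are all W)
n=15: L (options 13(W), 9(W), 8(W), 7(W) are all W)
n=16: W (go to 14, an L position)
n=17: W (go to 15, an L position)
n=18: L (options 16(W), 12(W), 11(W), 10(W) are all W)
n=19: L (options 17(W), 13(W), 12(W), 11(W) are all W)
n=20: W (go to 18, an L position)
n=21: W (go to 19, an L position)
n=22: W (go to 15, an L position)
n=23: W (go to 15, an L position)
n=24: W (go to 18, an L position)
n=25: W (go to 19, an L position)
n=26: W (go to 19, an L position)
n=27: W (go to 19, an L position)
Reading off the rows marked L gives the requested list; there are 8 such values of n.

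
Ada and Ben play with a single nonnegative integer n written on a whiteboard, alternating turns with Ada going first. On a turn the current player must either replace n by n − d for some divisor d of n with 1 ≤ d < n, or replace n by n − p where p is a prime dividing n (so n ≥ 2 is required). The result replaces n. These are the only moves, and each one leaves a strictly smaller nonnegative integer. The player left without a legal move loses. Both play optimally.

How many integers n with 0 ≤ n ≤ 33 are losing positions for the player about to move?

Positions with no move are L. A position that does have a move is losing for the player to move precisely when every available move leads to a winning position for the opponent. Fill in the labels:
n=0: no move → L
n=1: no move → L
n=2: →0(L), so W
n=3: →0(L), so W
n=4: →2(W), 3(W) — all W, so L
n=5: →0(L), so W
n=6: →4(L), so W
n=7: →0(L), so W
n=8: →4(L), so W
n=9: →6(W), 8(W) — all W, so L
n=10: →9(L), so W
n=11: →0(L), so W
n=12: →9(L), so W
n=13: →0(L), so W
n=14: →7(W), 12(W), 13(W) — all W, so L
n=15: →14(L), so W
n=16: →14(L), so W
n=17: →0(L), so W
n=18: →9(L), so W
n=19: →0(L), so W
n=20: →10(W), 15(W), 16(W), 18(W), 19(W) — all W, so L
n=21: →14(L), so W
n=22: →20(L), so W
n=23: →0(L), so W
n=24: →20(L), so W
n=25: →20(L), so W
n=26: →13(W), 24(W), 25(W) — all W, so L
n=27: →26(L), so W
n=28: →14(L), so W
n=29: →0(L), so W
n=30: →20(L), so W
n=31: →0(L), so W
n=32: →16(W), 24(W), 28(W), 30(W), 31(W) — all W, so L
n=33: →32(L), so W
L entries with 0 ≤ n ≤ 33: n = 0, 1, 4, 9, 14, 20, 26, 32; that makes 8.

8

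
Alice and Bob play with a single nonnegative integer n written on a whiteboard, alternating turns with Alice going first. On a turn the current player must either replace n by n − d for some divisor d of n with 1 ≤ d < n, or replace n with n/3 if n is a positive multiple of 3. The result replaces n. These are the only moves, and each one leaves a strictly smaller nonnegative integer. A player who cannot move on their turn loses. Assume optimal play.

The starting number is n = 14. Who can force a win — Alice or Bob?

Label each position W (a win for the player to move) or L (a loss). A position with no legal move is L; any other position is W exactly when some move reaches an L, and L when every move reaches a W.
n=0: no move → L
n=1: no move → L
n=2: can move to 1, which is L ⇒ W
n=3: can move to 1, which is L ⇒ W
n=4: moves to 2(W), 3(W); every one is W ⇒ L
n=5: can move to 4, which is L ⇒ W
n=6: can move to 4, which is L ⇒ W
n=7: the only move is to 6(W), a W ⇒ L
n=8: can move to 4, which is L ⇒ W
n=9: moves to 3(W), 6(W), 8(W); every one is W ⇒ L
n=10: can move to 9, which is L ⇒ W
n=11: the only move is to 10(W), a W ⇒ L
n=12: can move to 4, which is L ⇒ W
n=13: the only move is to 12(W), a W ⇒ L
n=14: can move to 7, which is L ⇒ W
From 14 Alice can move to 7, reaching an L position.

Alice wins.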